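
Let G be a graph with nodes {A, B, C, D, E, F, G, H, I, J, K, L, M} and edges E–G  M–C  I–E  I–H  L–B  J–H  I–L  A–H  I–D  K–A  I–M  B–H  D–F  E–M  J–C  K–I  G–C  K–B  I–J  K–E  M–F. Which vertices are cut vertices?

none

Removing M, for instance, still leaves 1 component. No single vertex removal increases the component count — the graph has no articulation points.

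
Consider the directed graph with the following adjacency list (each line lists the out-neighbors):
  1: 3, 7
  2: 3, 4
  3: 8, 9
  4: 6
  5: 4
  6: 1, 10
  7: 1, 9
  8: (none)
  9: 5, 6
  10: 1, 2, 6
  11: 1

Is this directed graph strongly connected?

No

There is no directed path from 4 to 11, so the graph is not strongly connected.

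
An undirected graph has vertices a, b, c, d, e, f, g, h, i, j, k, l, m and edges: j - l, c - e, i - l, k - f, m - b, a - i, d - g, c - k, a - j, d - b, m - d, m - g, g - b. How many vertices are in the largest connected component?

h is isolated — a component by itself.
Starting from b we can reach b, d, g, m. That is one component of size 4.
Starting from a we can reach a, i, j, l. That is one component of size 4.
Starting from c we can reach c, e, f, k. That is one component of size 4.
The largest has 4 vertices.

4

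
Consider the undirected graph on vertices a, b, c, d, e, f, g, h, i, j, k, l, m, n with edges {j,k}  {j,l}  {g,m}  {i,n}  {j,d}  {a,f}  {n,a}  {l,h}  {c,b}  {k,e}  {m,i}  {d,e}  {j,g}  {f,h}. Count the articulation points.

Removing j increases the component count from 2 to 3, so j is a cut vertex.
By contrast removing k leaves 2 components; it is not a cut vertex. No other vertex is a cut vertex either.

1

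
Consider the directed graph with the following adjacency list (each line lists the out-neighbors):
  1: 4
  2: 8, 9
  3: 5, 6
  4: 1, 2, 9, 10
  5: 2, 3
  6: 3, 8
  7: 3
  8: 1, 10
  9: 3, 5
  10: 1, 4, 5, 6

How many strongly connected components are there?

{1, 2, 3, 4, 5, 6, 8, 9, 10} are all mutually reachable — one SCC of size 9.
{7} is an SCC by itself.
That gives 2 strongly connected components.

2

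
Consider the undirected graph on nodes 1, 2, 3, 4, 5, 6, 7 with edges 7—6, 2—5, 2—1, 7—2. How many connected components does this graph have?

3

3 is isolated — a component by itself.
4 is isolated — a component by itself.
Starting from 1 we can reach 1, 2, 5, 6, 7. That is one component of size 5.
Total: 3 components.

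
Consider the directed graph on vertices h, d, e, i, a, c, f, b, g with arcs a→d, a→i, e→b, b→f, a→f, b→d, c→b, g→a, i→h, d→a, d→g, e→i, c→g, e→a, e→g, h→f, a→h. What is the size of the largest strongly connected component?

{a, d, g} are all mutually reachable — one SCC of size 3.
{h} is an SCC by itself.
{f} is an SCC by itself.
{c} is an SCC by itself.
{i} is an SCC by itself.
(and 2 more singleton SCCs)
The largest has 3 vertices.

3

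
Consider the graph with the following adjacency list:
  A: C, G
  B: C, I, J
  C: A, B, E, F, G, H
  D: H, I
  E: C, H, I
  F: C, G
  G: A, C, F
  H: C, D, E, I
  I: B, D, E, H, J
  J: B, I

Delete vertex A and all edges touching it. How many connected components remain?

With A gone, the remaining components are: {B, C, D, E, F, G, H, I, J}.
That is 1 component.

1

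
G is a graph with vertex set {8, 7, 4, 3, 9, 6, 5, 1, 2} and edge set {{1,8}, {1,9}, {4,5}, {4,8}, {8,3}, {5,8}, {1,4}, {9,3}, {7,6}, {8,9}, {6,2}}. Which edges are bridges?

2-6, 6-7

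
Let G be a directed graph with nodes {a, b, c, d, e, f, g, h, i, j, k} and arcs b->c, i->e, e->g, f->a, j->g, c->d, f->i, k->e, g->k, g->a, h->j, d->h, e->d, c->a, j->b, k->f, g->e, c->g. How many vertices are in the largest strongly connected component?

10

{b, c, d, e, f, g, h, i, j, k} are all mutually reachable — one SCC of size 10.
{a} is an SCC by itself.
The largest has 10 vertices.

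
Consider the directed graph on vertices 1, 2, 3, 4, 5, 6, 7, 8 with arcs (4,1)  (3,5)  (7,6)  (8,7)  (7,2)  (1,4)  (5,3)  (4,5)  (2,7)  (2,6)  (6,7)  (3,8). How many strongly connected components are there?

4

{2, 6, 7} are all mutually reachable — one SCC of size 3.
{3, 5} are all mutually reachable — one SCC of size 2.
{1, 4} are all mutually reachable — one SCC of size 2.
{8} is an SCC by itself.
That gives 4 strongly connected components.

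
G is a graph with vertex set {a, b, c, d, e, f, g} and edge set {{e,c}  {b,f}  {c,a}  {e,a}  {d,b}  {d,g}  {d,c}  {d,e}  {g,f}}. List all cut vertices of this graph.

d

Removing d increases the component count from 1 to 2, so d is a cut vertex.
By contrast removing e leaves 1 component; it is not a cut vertex. No other vertex is a cut vertex either.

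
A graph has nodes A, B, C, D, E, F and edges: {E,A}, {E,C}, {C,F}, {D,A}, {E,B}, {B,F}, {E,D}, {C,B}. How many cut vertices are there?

1

Removing E increases the component count from 1 to 2, so E is a cut vertex.
By contrast removing B leaves 1 component; it is not a cut vertex. No other vertex is a cut vertex either.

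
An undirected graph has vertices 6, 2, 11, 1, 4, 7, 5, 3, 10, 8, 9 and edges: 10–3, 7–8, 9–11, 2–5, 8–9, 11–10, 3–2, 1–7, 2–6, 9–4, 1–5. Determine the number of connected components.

Starting from 1 we can reach 1, 2, 3, 4, 5, 6, 7, 8, 9, 10, 11. That is one component of size 11.
Total: 1 component.

1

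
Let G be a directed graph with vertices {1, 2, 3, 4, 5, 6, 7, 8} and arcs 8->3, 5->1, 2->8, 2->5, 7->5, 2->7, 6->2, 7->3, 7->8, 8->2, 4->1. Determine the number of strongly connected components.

{2, 7, 8} are all mutually reachable — one SCC of size 3.
{4} is an SCC by itself.
{3} is an SCC by itself.
{1} is an SCC by itself.
{6} is an SCC by itself.
(and 1 more singleton SCC)
That gives 6 strongly connected components.

6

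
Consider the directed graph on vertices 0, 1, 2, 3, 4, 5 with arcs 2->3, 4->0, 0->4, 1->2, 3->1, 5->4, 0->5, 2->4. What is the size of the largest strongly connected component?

3

{1, 2, 3} are all mutually reachable — one SCC of size 3.
{0, 4, 5} are all mutually reachable — one SCC of size 3.
The largest has 3 vertices.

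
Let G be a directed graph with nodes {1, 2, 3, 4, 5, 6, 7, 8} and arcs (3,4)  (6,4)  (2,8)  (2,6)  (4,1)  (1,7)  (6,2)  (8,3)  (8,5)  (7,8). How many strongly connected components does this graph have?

{1, 3, 4, 7, 8} are all mutually reachable — one SCC of size 5.
{2, 6} are all mutually reachable — one SCC of size 2.
{5} is an SCC by itself.
That gives 3 strongly connected components.

3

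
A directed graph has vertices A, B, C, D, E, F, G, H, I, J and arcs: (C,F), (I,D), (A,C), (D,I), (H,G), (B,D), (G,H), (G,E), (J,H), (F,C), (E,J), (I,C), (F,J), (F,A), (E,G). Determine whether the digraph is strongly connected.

No

There is no directed path from E to D, so the graph is not strongly connected.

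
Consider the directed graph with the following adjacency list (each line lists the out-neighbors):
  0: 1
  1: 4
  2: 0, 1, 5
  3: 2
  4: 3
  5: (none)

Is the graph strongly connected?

There is no directed path from 5 to 0, so the graph is not strongly connected.

No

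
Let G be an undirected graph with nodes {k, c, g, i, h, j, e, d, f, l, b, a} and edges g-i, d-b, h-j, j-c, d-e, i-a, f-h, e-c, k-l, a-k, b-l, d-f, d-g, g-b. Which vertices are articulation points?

Removing d increases the component count from 1 to 2, so d is a cut vertex.
By contrast removing c leaves 1 component; it is not a cut vertex. No other vertex is a cut vertex either.

d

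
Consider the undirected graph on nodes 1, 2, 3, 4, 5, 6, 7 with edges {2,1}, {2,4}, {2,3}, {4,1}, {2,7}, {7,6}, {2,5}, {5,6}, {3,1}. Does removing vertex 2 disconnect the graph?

Deleting 2 raises the number of components from 1 to 2, so 2 is a cut vertex.

Yes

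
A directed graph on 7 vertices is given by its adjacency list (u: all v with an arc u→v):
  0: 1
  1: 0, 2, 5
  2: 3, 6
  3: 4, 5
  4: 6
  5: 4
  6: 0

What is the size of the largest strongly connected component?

7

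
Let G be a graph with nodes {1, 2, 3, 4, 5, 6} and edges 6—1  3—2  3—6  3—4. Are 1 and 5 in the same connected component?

No

The component containing 1 is {1, 2, 3, 4, 6}, and 5 is not in it.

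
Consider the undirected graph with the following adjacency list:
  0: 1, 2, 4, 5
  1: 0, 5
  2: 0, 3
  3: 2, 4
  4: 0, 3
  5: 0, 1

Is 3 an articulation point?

Deleting 3 leaves 1 component (was 1) (its neighbors 2, 4 remain connected to each other), so 3 is not a cut vertex.

No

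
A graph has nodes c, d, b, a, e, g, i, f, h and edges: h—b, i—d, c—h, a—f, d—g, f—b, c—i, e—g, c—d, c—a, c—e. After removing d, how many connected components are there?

With d gone, the remaining components are: {a, b, c, e, f, g, h, i}.
That is 1 component.

1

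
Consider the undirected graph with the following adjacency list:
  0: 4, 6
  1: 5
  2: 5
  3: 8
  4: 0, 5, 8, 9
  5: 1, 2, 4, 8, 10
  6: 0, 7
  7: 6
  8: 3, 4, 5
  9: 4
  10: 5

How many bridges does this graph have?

8

The edges on the cycle 4-5-8-4 are not bridges since each lies on that cycle.
But removing 0-6 disconnects 0 from 6; removing 5-2 disconnects 5 from 2; removing 6-7 disconnects 6 from 7; removing 4-0 disconnects 4 from 0 — these are bridges.
In total 8 edges are bridges.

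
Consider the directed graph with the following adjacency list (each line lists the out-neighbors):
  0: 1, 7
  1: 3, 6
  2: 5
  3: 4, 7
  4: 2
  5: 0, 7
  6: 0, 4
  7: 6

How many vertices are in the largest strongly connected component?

8

{0, 1, 2, 3, 4, 5, 6, 7} are all mutually reachable — one SCC of size 8.
The largest has 8 vertices.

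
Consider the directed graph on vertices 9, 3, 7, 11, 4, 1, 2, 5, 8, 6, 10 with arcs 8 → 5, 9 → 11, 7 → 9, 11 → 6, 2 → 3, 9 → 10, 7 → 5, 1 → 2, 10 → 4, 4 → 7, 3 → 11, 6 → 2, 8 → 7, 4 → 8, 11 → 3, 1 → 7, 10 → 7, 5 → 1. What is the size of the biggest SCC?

{1, 4, 5, 7, 8, 9, 10} are all mutually reachable — one SCC of size 7.
{2, 3, 6, 11} are all mutually reachable — one SCC of size 4.
The largest has 7 vertices.

7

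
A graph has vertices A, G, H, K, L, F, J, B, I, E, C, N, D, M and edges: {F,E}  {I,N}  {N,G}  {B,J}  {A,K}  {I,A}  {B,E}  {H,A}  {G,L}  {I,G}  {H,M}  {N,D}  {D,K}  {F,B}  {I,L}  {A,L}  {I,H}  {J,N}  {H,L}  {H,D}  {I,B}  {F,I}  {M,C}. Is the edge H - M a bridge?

Yes

Removing H - M leaves no path between H and M: the component count goes from 1 to 2. So it is a bridge.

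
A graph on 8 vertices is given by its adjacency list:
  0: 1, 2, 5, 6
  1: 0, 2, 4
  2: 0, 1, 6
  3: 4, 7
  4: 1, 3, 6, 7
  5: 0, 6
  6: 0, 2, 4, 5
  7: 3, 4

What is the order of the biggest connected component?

8

Starting from 0 we can reach 0, 1, 2, 3, 4, 5, 6, 7. That is one component of size 8.
The largest has 8 vertices.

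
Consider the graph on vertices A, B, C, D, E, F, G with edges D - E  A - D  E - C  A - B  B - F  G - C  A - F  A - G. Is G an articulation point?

Deleting G leaves 1 component (was 1) (its neighbors A, C remain connected to each other), so G is not a cut vertex.

No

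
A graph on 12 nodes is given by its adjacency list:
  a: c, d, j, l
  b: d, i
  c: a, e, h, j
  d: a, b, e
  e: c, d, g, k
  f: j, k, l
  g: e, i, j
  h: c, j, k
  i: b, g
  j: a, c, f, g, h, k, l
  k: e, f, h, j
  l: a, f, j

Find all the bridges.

none

The edges on the cycle e-d-b-i-g-j-h-k-e are not bridges since each lies on that cycle.
Every edge lies on some cycle, so there are no bridges.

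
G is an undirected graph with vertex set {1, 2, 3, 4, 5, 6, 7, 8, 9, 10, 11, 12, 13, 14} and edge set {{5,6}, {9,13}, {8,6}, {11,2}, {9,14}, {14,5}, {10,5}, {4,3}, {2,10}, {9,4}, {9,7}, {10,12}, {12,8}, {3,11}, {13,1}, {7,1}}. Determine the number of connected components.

Starting from 1 we can reach 1, 2, 3, 4, 5, 6, 7, 8, 9, 10, 11, 12, 13, 14. That is one component of size 14.
Total: 1 component.

1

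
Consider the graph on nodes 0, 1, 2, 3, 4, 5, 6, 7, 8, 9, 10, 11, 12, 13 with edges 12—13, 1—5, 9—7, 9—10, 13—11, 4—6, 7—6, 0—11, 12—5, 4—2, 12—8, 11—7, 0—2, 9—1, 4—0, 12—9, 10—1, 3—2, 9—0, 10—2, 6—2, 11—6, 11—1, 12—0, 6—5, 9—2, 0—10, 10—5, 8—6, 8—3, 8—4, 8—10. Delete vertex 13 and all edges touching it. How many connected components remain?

1

With 13 gone, the remaining components are: {0, 1, 2, 3, 4, 5, 6, 7, 8, 9, 10, 11, 12}.
That is 1 component.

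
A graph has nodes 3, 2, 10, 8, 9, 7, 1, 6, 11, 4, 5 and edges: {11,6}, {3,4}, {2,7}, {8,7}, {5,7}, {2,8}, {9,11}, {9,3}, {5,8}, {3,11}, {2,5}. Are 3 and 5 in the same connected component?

The component containing 3 is {3, 4, 6, 9, 11}, and 5 is not in it.

No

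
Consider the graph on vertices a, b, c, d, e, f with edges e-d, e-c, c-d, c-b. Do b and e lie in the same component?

From b we can reach b, c, d, e, which includes e.

Yes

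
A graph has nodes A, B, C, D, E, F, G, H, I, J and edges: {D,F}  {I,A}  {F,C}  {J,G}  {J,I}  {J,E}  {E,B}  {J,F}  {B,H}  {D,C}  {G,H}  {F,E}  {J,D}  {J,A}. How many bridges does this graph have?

0

The edges on the cycle J-I-A-J are not bridges since each lies on that cycle.
Every edge lies on some cycle, so there are no bridges.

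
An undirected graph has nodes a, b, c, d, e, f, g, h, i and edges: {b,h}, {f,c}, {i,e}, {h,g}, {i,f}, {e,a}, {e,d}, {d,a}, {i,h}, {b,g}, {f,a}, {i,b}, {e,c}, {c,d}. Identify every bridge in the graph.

none

The edges on the cycle e-c-d-e are not bridges since each lies on that cycle.
Every edge lies on some cycle, so there are no bridges.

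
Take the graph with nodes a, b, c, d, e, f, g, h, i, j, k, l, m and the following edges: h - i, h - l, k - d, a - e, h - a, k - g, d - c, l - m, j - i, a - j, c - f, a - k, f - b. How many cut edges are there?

9

The edges on the cycle h-a-j-i-h are not bridges since each lies on that cycle.
But removing a - k disconnects a from k; removing f - c disconnects f from c; removing a - e disconnects a from e; removing l - m disconnects l from m — these are bridges.
In total 9 edges are bridges.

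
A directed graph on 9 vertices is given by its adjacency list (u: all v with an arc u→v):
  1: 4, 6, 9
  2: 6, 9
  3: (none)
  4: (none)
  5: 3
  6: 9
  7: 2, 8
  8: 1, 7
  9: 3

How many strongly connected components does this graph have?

{7, 8} are all mutually reachable — one SCC of size 2.
{3} is an SCC by itself.
{9} is an SCC by itself.
{1} is an SCC by itself.
{6} is an SCC by itself.
(and 3 more singleton SCCs)
That gives 8 strongly connected components.

8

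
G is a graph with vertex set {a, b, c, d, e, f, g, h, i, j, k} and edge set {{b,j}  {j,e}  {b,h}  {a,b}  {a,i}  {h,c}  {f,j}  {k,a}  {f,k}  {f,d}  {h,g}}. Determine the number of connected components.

1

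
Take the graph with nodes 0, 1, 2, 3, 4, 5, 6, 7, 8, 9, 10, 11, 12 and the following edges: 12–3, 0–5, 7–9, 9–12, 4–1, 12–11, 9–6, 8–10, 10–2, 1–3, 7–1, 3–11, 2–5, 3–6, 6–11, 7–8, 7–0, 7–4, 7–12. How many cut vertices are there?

1

Removing 7 increases the component count from 1 to 2, so 7 is a cut vertex.
By contrast removing 8 leaves 1 component; it is not a cut vertex. No other vertex is a cut vertex either.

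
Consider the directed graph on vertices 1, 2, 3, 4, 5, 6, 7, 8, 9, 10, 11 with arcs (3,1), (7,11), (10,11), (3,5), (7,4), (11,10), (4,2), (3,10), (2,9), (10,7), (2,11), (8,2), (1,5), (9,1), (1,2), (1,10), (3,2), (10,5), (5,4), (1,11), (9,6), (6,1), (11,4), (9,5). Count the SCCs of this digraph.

{1, 2, 4, 5, 6, 7, 9, 10, 11} are all mutually reachable — one SCC of size 9.
{3} is an SCC by itself.
{8} is an SCC by itself.
That gives 3 strongly connected components.

3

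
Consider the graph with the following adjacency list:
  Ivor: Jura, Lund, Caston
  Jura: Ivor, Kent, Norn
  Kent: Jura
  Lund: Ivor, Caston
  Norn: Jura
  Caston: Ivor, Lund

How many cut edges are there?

3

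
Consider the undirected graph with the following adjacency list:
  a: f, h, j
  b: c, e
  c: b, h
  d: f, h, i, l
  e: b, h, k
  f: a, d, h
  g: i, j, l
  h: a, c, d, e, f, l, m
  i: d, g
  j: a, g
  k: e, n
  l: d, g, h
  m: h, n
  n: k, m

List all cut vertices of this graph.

Removing h increases the component count from 1 to 2, so h is a cut vertex.
By contrast removing n leaves 1 component; it is not a cut vertex. No other vertex is a cut vertex either.

h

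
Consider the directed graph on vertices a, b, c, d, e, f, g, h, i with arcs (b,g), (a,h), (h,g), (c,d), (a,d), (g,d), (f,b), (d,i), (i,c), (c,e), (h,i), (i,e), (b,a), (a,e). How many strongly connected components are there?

{c, d, i} are all mutually reachable — one SCC of size 3.
{e} is an SCC by itself.
{a} is an SCC by itself.
{g} is an SCC by itself.
{h} is an SCC by itself.
(and 2 more singleton SCCs)
That gives 7 strongly connected components.

7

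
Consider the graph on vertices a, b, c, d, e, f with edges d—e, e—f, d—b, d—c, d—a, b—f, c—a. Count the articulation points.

Removing d increases the component count from 1 to 2, so d is a cut vertex.
By contrast removing c leaves 1 component; it is not a cut vertex. No other vertex is a cut vertex either.

1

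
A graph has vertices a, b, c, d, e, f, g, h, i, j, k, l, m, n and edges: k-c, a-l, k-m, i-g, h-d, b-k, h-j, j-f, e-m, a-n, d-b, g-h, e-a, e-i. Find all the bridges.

The edges on the cycle e-i-g-h-d-b-k-m-e are not bridges since each lies on that cycle.
But removing a-l disconnects a from l; removing j-h disconnects j from h; removing j-f disconnects j from f; removing a-n disconnects a from n — these are bridges.
In total 6 edges are bridges.

a-e, a-l, a-n, c-k, f-j, h-j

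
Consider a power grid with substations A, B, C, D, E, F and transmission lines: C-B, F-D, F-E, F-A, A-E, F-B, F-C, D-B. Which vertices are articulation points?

Removing F increases the component count from 1 to 2, so F is a cut vertex.
By contrast removing E leaves 1 component; it is not a cut vertex. No other vertex is a cut vertex either.

F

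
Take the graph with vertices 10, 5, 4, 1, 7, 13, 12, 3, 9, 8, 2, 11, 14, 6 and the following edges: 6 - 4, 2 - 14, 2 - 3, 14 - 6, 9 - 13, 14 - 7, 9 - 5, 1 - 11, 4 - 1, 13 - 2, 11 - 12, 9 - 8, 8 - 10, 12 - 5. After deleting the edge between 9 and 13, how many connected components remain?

9 and 13 are still connected via 9-5-12-11-1-4-6-14-2-13, so the component count stays at 1.

1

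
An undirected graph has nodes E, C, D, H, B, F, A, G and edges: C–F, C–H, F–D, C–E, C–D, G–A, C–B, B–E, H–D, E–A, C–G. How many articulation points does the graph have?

Removing C increases the component count from 1 to 2, so C is a cut vertex.
By contrast removing H leaves 1 component; it is not a cut vertex. No other vertex is a cut vertex either.

1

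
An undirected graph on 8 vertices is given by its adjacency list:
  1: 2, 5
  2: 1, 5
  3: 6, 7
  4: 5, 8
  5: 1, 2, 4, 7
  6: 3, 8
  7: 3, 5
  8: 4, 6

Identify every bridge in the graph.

none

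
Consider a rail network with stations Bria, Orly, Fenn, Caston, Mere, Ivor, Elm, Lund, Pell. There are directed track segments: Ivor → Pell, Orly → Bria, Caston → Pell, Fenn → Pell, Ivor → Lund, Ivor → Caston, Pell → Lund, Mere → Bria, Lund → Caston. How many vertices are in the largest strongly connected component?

3

{Lund, Pell, Caston} are all mutually reachable — one SCC of size 3.
{Fenn} is an SCC by itself.
{Ivor} is an SCC by itself.
{Bria} is an SCC by itself.
{Orly} is an SCC by itself.
(and 2 more singleton SCCs)
The largest has 3 vertices.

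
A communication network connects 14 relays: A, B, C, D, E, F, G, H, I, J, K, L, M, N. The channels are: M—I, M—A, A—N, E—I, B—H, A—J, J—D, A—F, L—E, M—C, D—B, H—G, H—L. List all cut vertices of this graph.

A, H, M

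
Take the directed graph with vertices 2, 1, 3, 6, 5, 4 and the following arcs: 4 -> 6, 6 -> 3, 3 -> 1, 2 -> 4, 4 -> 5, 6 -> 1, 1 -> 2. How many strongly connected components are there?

2

{1, 2, 3, 4, 6} are all mutually reachable — one SCC of size 5.
{5} is an SCC by itself.
That gives 2 strongly connected components.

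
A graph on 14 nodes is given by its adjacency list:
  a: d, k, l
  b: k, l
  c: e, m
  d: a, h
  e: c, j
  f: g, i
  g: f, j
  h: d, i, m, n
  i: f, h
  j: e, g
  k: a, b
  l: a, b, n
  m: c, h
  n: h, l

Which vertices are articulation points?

Removing h increases the component count from 1 to 2, so h is a cut vertex.
By contrast removing e leaves 1 component; it is not a cut vertex. No other vertex is a cut vertex either.

h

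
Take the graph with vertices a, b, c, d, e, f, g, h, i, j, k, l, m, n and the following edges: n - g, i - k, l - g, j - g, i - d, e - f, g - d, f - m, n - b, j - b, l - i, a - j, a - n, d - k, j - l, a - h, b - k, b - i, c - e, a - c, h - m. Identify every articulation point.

Removing a increases the component count from 1 to 2, so a is a cut vertex.
By contrast removing g leaves 1 component; it is not a cut vertex. No other vertex is a cut vertex either.

a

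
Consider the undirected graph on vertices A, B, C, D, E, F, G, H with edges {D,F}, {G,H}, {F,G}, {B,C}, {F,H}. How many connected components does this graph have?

4

E is isolated — a component by itself.
A is isolated — a component by itself.
Starting from B we can reach B, C. That is one component of size 2.
Starting from D we can reach D, F, G, H. That is one component of size 4.
Total: 4 components.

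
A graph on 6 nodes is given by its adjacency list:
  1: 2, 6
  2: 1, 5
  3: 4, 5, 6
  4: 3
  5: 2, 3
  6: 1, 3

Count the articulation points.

Removing 3 increases the component count from 1 to 2, so 3 is a cut vertex.
By contrast removing 4 leaves 1 component; it is not a cut vertex. No other vertex is a cut vertex either.

1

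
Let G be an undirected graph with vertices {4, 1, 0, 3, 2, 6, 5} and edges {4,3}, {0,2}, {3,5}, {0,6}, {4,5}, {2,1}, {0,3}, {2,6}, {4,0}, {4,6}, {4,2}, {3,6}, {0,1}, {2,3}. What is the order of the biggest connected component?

7

Starting from 0 we can reach 0, 1, 2, 3, 4, 5, 6. That is one component of size 7.
The largest has 7 vertices.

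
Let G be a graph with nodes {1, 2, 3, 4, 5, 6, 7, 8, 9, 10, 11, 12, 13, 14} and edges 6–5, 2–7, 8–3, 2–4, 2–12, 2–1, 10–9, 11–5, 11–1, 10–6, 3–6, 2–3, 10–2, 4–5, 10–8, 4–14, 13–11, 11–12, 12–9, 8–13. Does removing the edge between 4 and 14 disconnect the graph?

Yes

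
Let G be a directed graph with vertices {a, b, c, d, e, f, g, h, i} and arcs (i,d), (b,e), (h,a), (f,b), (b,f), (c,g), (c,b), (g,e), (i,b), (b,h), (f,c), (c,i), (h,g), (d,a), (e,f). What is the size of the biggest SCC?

{b, c, e, f, g, h, i} are all mutually reachable — one SCC of size 7.
{a} is an SCC by itself.
{d} is an SCC by itself.
The largest has 7 vertices.

7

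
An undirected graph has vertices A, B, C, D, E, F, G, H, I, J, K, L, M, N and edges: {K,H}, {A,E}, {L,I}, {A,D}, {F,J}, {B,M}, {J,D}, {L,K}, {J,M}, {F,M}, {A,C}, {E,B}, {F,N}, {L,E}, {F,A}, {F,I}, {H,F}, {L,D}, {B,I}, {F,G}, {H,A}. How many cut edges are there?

3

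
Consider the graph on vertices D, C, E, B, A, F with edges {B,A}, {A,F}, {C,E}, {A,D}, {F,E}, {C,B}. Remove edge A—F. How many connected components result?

1

A and F are still connected via A-B-C-E-F, so the component count stays at 1.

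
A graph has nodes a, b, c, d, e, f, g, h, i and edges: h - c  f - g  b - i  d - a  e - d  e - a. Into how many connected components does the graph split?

4

Starting from b we can reach b, i. That is one component of size 2.
Starting from f we can reach f, g. That is one component of size 2.
Starting from c we can reach c, h. That is one component of size 2.
Starting from a we can reach a, d, e. That is one component of size 3.
Total: 4 components.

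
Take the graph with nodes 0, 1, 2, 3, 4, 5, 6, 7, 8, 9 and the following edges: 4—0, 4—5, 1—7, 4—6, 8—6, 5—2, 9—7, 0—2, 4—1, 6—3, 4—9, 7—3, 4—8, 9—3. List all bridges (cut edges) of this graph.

The edges on the cycle 4-5-2-0-4 are not bridges since each lies on that cycle.
Every edge lies on some cycle, so there are no bridges.

none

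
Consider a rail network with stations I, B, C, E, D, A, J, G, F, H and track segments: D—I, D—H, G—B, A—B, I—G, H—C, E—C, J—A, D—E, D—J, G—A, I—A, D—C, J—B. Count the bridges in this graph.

The edges on the cycle D-H-C-D are not bridges since each lies on that cycle.
Every edge lies on some cycle, so there are no bridges.

0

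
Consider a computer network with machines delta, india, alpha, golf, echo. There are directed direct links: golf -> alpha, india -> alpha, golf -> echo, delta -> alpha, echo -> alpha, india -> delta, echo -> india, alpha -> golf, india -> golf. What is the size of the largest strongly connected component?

{echo, golf, alpha, delta, india} are all mutually reachable — one SCC of size 5.
The largest has 5 vertices.

5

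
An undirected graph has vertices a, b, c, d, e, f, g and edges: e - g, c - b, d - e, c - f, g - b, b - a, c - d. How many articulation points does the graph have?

2

Removing b increases the component count from 1 to 2, so b is a cut vertex.
Removing c increases the component count from 1 to 2, so c is a cut vertex.
By contrast removing f leaves 1 component; it is not a cut vertex. No other vertex is a cut vertex either.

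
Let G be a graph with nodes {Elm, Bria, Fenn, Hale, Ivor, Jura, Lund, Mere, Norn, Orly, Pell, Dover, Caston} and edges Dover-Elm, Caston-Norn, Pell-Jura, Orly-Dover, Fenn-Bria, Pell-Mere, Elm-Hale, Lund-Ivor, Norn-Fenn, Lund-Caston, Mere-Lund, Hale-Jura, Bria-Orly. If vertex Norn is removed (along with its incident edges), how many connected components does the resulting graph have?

1

With Norn gone, the remaining components are: {Elm, Bria, Fenn, Hale, Ivor, Jura, Lund, Mere, Orly, Pell, Dover, Caston}.
That is 1 component.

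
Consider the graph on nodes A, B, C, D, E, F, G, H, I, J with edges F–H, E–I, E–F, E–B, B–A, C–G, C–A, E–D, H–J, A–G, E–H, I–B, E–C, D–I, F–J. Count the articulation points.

1

Removing E increases the component count from 1 to 2, so E is a cut vertex.
By contrast removing G leaves 1 component; it is not a cut vertex. No other vertex is a cut vertex either.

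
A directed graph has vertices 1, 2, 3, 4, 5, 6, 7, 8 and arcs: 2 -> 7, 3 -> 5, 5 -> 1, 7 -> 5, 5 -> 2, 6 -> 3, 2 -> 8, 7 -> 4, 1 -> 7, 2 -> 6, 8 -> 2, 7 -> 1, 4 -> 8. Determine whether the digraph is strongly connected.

From 2 we can reach every vertex (1, 2, 3, 4, 5, 6, 7, 8), and every vertex can reach 2 (1, 2, 3, 4, 5, 6, 7, 8). So the whole graph is one strongly connected component.

Yes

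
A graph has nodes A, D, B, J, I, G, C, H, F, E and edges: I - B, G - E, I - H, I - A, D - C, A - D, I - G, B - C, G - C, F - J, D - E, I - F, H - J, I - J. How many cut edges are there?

The edges on the cycle I-A-D-E-G-I are not bridges since each lies on that cycle.
Every edge lies on some cycle, so there are no bridges.

0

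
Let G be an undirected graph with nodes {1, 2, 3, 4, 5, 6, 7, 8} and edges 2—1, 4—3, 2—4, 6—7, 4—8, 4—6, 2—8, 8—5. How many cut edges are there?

5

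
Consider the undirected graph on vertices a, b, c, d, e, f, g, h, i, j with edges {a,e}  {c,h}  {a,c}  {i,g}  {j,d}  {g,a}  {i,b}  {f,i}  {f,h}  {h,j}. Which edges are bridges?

The edges on the cycle f-i-g-a-c-h-f are not bridges since each lies on that cycle.
But removing i-b disconnects i from b; removing e-a disconnects e from a; removing h-j disconnects h from j; removing d-j disconnects d from j — these are bridges.

a-e, b-i, d-j, h-j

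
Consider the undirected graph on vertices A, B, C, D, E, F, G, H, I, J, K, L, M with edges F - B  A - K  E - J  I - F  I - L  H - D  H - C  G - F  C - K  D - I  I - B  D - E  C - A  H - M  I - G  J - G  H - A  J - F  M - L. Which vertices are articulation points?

H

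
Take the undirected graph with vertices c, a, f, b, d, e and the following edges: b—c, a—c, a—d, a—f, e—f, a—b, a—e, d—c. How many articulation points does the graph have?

1

Removing a increases the component count from 1 to 2, so a is a cut vertex.
By contrast removing b leaves 1 component; it is not a cut vertex. No other vertex is a cut vertex either.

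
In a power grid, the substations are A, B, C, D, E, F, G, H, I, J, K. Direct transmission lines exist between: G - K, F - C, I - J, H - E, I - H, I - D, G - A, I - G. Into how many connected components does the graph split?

B is isolated — a component by itself.
Starting from C we can reach C, F. That is one component of size 2.
Starting from A we can reach A, D, E, G, H, I, J, K. That is one component of size 8.
Total: 3 components.

3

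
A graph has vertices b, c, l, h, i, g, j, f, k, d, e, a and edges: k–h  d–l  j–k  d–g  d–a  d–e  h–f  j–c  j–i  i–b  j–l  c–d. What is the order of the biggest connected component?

Starting from a we can reach a, b, c, d, e, f, g, h, i, j, k, l. That is one component of size 12.
The largest has 12 vertices.

12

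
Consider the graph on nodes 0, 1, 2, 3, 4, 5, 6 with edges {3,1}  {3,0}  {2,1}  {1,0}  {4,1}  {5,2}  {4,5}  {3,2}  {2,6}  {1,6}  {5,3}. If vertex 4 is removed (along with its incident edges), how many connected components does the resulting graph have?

With 4 gone, the remaining components are: {0, 1, 2, 3, 5, 6}.
That is 1 component.

1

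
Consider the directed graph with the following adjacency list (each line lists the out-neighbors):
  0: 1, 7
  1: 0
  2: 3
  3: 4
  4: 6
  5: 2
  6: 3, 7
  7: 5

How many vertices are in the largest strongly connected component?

6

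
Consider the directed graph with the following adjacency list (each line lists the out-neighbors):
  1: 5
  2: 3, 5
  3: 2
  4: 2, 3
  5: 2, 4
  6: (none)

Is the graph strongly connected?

No

There is no directed path from 6 to 2, so the graph is not strongly connected.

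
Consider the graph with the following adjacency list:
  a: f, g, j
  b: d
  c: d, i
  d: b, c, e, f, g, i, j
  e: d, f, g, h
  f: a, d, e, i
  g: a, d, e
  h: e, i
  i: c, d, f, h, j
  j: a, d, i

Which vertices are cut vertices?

d

Removing d increases the component count from 1 to 2, so d is a cut vertex.
By contrast removing h leaves 1 component; it is not a cut vertex. No other vertex is a cut vertex either.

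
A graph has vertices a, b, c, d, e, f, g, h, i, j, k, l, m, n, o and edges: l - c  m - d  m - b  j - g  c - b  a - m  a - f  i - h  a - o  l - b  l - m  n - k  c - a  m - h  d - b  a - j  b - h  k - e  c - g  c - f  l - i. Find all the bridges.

The edges on the cycle l-c-a-m-d-b-l are not bridges since each lies on that cycle.
But removing k - e disconnects k from e; removing n - k disconnects n from k; removing a - o disconnects a from o — these are bridges.

a-o, e-k, k-n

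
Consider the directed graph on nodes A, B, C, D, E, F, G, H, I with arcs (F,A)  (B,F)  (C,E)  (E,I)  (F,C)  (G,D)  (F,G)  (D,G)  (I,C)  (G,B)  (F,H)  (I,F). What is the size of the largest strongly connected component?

{B, C, D, E, F, G, I} are all mutually reachable — one SCC of size 7.
{A} is an SCC by itself.
{H} is an SCC by itself.
The largest has 7 vertices.

7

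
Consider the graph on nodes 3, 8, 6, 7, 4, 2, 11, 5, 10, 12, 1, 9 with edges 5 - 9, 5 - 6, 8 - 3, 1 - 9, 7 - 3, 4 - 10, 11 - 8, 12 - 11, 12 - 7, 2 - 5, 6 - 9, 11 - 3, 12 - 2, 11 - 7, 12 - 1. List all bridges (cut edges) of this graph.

The edges on the cycle 5-6-9-5 are not bridges since each lies on that cycle.
But removing 4 - 10 disconnects 4 from 10 — this is a bridge.

10-4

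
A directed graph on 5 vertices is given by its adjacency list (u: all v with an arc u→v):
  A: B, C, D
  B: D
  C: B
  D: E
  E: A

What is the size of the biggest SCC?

5

{A, B, C, D, E} are all mutually reachable — one SCC of size 5.
The largest has 5 vertices.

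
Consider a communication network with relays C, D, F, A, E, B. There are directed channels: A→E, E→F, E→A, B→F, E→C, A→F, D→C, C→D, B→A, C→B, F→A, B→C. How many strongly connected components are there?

1

{A, B, C, D, E, F} are all mutually reachable — one SCC of size 6.
That gives 1 strongly connected component.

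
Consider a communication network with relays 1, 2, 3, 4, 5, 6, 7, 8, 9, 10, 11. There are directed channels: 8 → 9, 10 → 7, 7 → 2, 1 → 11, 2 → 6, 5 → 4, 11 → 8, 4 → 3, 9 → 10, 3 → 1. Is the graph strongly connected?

No

There is no directed path from 8 to 1, so the graph is not strongly connected.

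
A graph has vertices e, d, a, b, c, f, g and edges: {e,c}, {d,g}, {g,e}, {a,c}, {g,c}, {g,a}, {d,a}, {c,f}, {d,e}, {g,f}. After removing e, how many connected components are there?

2

With e gone, the remaining components are: {b}; {a, c, d, f, g}.
That is 2 components.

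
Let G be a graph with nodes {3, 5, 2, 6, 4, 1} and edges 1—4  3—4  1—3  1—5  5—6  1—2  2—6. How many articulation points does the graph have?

Removing 1 increases the component count from 1 to 2, so 1 is a cut vertex.
By contrast removing 6 leaves 1 component; it is not a cut vertex. No other vertex is a cut vertex either.

1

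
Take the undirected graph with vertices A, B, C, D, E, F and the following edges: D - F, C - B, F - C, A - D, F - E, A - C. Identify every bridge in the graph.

B-C, E-F

The edges on the cycle A-D-F-C-A are not bridges since each lies on that cycle.
But removing F - E disconnects F from E; removing C - B disconnects C from B — these are bridges.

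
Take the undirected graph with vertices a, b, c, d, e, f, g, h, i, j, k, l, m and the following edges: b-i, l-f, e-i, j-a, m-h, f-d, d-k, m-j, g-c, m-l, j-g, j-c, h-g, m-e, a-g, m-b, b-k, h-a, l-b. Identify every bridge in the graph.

The edges on the cycle m-l-f-d-k-b-m are not bridges since each lies on that cycle.
Every edge lies on some cycle, so there are no bridges.

none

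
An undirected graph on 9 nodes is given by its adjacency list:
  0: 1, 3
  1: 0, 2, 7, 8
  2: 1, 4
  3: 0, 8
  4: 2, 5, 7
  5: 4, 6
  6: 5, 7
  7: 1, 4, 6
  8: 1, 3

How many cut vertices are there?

Removing 1 increases the component count from 1 to 2, so 1 is a cut vertex.
By contrast removing 3 leaves 1 component; it is not a cut vertex. No other vertex is a cut vertex either.

1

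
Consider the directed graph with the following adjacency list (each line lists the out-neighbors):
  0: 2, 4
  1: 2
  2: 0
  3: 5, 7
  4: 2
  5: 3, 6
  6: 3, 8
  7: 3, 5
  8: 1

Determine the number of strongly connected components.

4

{3, 5, 6, 7} are all mutually reachable — one SCC of size 4.
{0, 2, 4} are all mutually reachable — one SCC of size 3.
{8} is an SCC by itself.
{1} is an SCC by itself.
That gives 4 strongly connected components.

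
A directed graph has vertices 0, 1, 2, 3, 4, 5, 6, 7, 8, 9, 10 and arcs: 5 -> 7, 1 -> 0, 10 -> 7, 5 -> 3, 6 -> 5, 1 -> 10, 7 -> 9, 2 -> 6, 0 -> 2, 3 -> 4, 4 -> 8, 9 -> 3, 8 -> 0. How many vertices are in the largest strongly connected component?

9

{0, 2, 3, 4, 5, 6, 7, 8, 9} are all mutually reachable — one SCC of size 9.
{1} is an SCC by itself.
{10} is an SCC by itself.
The largest has 9 vertices.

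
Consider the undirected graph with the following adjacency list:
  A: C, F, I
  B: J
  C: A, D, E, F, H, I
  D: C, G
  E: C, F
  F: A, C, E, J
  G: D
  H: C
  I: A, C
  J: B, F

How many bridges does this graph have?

The edges on the cycle C-E-F-C are not bridges since each lies on that cycle.
But removing J-F disconnects J from F; removing C-H disconnects C from H; removing J-B disconnects J from B; removing D-C disconnects D from C — these are bridges.
In total 5 edges are bridges.

5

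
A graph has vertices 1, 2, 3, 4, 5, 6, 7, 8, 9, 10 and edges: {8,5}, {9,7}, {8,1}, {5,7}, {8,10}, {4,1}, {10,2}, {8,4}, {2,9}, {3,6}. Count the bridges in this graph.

The edges on the cycle 8-4-1-8 are not bridges since each lies on that cycle.
But removing 3–6 disconnects 3 from 6 — this is a bridge.

1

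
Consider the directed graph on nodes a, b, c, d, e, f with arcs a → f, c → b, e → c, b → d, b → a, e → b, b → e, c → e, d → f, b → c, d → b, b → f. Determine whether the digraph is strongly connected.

No

There is no directed path from a to e, so the graph is not strongly connected.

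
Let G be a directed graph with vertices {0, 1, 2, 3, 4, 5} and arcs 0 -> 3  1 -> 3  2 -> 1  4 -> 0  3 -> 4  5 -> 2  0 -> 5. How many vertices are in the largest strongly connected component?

{0, 1, 2, 3, 4, 5} are all mutually reachable — one SCC of size 6.
The largest has 6 vertices.

6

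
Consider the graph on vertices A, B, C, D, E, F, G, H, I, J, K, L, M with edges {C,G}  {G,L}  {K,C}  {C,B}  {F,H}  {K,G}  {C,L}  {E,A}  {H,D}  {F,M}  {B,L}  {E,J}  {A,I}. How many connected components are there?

Starting from A we can reach A, E, I, J. That is one component of size 4.
Starting from D we can reach D, F, H, M. That is one component of size 4.
Starting from B we can reach B, C, G, K, L. That is one component of size 5.
Total: 3 components.

3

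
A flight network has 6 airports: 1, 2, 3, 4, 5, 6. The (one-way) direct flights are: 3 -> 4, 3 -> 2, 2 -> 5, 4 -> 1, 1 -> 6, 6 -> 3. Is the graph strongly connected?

No

There is no directed path from 5 to 4, so the graph is not strongly connected.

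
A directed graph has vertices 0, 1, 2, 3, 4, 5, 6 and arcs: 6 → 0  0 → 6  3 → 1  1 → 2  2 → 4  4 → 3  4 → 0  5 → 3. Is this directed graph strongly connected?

There is no directed path from 3 to 5, so the graph is not strongly connected.

No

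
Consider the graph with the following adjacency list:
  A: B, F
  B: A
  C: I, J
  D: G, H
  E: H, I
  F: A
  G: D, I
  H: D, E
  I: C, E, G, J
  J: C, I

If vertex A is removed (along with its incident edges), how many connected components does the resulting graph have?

With A gone, the remaining components are: {B}; {F}; {C, D, E, G, H, I, J}.
That is 3 components.

3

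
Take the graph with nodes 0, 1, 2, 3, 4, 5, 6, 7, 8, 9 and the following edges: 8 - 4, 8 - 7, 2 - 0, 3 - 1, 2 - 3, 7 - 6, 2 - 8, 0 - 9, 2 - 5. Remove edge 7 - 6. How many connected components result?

2

Before removal there is 1 component.
7 - 6 is a bridge — removing it separates 7's side from 6's side.
After removal: 2 components.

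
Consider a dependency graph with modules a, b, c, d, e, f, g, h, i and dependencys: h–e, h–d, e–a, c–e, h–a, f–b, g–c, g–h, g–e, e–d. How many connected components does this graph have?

i is isolated — a component by itself.
Starting from b we can reach b, f. That is one component of size 2.
Starting from a we can reach a, c, d, e, g, h. That is one component of size 6.
Total: 3 components.

3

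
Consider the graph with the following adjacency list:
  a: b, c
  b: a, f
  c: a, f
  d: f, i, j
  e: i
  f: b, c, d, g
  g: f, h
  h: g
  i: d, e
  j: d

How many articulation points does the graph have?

4

Removing d increases the component count from 1 to 3, so d is a cut vertex.
Removing f increases the component count from 1 to 3, so f is a cut vertex.
Removing g increases the component count from 1 to 2, so g is a cut vertex.
Likewise i is a cut vertex.
By contrast removing e leaves 1 component; it is not a cut vertex. No other vertex is a cut vertex either.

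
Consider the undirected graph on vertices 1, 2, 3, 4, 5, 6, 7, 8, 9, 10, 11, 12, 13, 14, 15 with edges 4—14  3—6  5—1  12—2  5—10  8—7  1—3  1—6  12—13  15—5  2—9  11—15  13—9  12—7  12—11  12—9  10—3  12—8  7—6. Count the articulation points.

1

Removing 12 increases the component count from 2 to 3, so 12 is a cut vertex.
By contrast removing 4 leaves 2 components; it is not a cut vertex. No other vertex is a cut vertex either.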